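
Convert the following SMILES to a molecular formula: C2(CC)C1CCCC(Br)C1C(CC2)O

C12H21BrO

Heavy atoms from the SMILES: 1 Br, 12 C, 1 O.
Implicit hydrogens by atom environment:
  6 × C: 2 H each → 12
  5 × C: 1 H each → 5
  1 × Br: no H
  1 × C: 3 H
  1 × O: 1 H
  Total hydrogens = 21.
Molecular formula: C12H21BrO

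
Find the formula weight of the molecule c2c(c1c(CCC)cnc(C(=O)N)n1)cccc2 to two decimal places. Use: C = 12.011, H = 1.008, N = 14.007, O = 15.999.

241.29

Molecular formula: C14H15N3O.
M = 14×12.011 + 15×1.008 + 3×14.007 + 1×15.999 = 241.29 g/mol.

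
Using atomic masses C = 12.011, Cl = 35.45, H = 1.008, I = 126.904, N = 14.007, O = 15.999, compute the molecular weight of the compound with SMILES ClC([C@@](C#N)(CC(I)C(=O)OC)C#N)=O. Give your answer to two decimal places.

340.50

Molecular formula: C8H6ClIN2O3.
M = 8×12.011 + 1×35.45 + 6×1.008 + 1×126.904 + 2×14.007 + 3×15.999 = 340.50 g/mol.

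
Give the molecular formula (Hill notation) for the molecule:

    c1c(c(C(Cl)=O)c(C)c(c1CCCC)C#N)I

Heavy atoms from the SMILES: 13 C, 1 Cl, 1 I, 1 N, 1 O.
Implicit hydrogens by atom environment:
  5 × C (aromatic): no H
  3 × C: 2 H each → 6
  2 × C: 3 H each → 6
  2 × C: no H
  1 × C (aromatic): 1 H
  1 × Cl: no H
  1 × I: no H
  1 × N: no H
  1 × O: no H
  Total hydrogens = 13.
Molecular formula: C13H13ClINO

C13H13ClINO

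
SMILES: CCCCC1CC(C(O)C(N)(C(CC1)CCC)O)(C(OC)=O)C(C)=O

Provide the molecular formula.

Heavy atoms from the SMILES: 19 C, 1 N, 5 O.
Implicit hydrogens by atom environment:
  8 × C: 2 H each → 16
  4 × C: 3 H each → 12
  4 × C: no H
  3 × C: 1 H each → 3
  3 × O: no H
  2 × O: 1 H each → 2
  1 × N: 2 H
  Total hydrogens = 35.
Molecular formula: C19H35NO5

C19H35NO5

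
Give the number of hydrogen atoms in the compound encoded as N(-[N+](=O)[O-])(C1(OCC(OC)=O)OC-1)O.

Hydrogens are implicit in SMILES; fill each atom to its normal valence:
  5 × O: no H
  2 × C: 2 H each → 4
  2 × C: no H
  1 × C: 3 H
  1 × N: no H
  1 × N (charge +1): no H
  1 × O: 1 H
  1 × O (charge -1): no H
  Total hydrogens = 8.

8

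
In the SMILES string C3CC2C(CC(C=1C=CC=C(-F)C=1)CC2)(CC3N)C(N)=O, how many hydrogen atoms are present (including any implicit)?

23

Hydrogens are implicit in SMILES; fill each atom to its normal valence:
  6 × C: 2 H each → 12
  4 × C (aromatic): 1 H each → 4
  3 × C: 1 H each → 3
  2 × C: no H
  2 × C (aromatic): no H
  2 × N: 2 H each → 4
  1 × F: no H
  1 × O: no H
  Total hydrogens = 23.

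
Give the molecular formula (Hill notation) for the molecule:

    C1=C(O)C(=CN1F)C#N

Heavy atoms from the SMILES: 5 C, 1 F, 2 N, 1 O.
Implicit hydrogens by atom environment:
  2 × C (aromatic): 1 H each → 2
  2 × C (aromatic): no H
  1 × C: no H
  1 × F: no H
  1 × N (aromatic): no H
  1 × N: no H
  1 × O: 1 H
  Total hydrogens = 3.
Molecular formula: C5H3FN2O

C5H3FN2O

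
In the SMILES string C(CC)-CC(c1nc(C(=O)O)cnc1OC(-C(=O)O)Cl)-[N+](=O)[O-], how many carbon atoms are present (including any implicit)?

12

The symbol for carbon appears 12 times in the SMILES. Lowercase c denotes aromatic carbon and counts toward C.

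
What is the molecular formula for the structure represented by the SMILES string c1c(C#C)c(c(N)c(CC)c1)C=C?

Heavy atoms from the SMILES: 12 C, 1 N.
Implicit hydrogens by atom environment:
  4 × C (aromatic): no H
  2 × C: 2 H each → 4
  2 × C (aromatic): 1 H each → 2
  2 × C: 1 H each → 2
  1 × C: 3 H
  1 × C: no H
  1 × N: 2 H
  Total hydrogens = 13.
Molecular formula: C12H13N

C12H13N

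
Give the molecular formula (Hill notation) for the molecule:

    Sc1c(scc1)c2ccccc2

Heavy atoms from the SMILES: 10 C, 2 S.
Implicit hydrogens by atom environment:
  7 × C (aromatic): 1 H each → 7
  3 × C (aromatic): no H
  1 × S: 1 H
  1 × S (aromatic): no H
  Total hydrogens = 8.
Molecular formula: C10H8S2

C10H8S2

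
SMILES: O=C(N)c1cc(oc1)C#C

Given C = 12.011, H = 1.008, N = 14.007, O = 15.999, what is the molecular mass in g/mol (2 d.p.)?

135.12

Molecular formula: C7H5NO2.
M = 7×12.011 + 5×1.008 + 1×14.007 + 2×15.999 = 135.12 g/mol.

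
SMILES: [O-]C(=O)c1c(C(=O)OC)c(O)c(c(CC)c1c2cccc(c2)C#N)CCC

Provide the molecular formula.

C21H20NO5-

Heavy atoms from the SMILES: 21 C, 1 N, 5 O.
Implicit hydrogens by atom environment:
  8 × C (aromatic): no H
  4 × C (aromatic): 1 H each → 4
  3 × C: 3 H each → 9
  3 × C: 2 H each → 6
  3 × C: no H
  3 × O: no H
  1 × N: no H
  1 × O: 1 H
  1 × O (charge -1): no H
  Total hydrogens = 20.
Net charge -1.
Molecular formula: C21H20NO5-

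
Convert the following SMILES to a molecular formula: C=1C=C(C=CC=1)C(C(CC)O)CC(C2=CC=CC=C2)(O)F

Heavy atoms from the SMILES: 18 C, 1 F, 2 O.
Implicit hydrogens by atom environment:
  10 × C (aromatic): 1 H each → 10
  2 × C: 2 H each → 4
  2 × C: 1 H each → 2
  2 × C (aromatic): no H
  2 × O: 1 H each → 2
  1 × C: 3 H
  1 × C: no H
  1 × F: no H
  Total hydrogens = 21.
Molecular formula: C18H21FO2

C18H21FO2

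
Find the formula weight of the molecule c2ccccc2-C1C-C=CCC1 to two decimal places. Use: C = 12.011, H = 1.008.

158.24

Molecular formula: C12H14.
M = 12×12.011 + 14×1.008 = 158.24 g/mol.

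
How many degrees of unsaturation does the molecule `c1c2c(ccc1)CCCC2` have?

5

Molecular formula from the SMILES: C10H12.
DoU = (2C + 2 + N − H − X)/2 = (2·10 + 2 + 0 − 12 − 0)/2 = 10/2 = 5.
(Structurally: 2 ring(s) + 3 π bond(s) = 5.)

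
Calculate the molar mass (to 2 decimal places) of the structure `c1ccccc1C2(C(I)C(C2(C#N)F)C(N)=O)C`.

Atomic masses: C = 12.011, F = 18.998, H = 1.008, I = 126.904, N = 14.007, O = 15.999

358.15

Molecular formula: C13H12FIN2O.
M = 13×12.011 + 1×18.998 + 12×1.008 + 1×126.904 + 2×14.007 + 1×15.999 = 358.15 g/mol.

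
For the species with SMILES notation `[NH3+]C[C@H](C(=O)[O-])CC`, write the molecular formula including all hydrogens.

Heavy atoms from the SMILES: 5 C, 1 N, 2 O.
Implicit hydrogens by atom environment:
  2 × C: 2 H each → 4
  1 × C: 3 H
  1 × C: 1 H
  1 × C: no H
  1 × N (charge +1): 3 H
  1 × O: no H
  1 × O (charge -1): no H
  Total hydrogens = 11.
Molecular formula: C5H11NO2

C5H11NO2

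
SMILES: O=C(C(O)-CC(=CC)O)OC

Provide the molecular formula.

C7H12O4

Heavy atoms from the SMILES: 7 C, 4 O.
Implicit hydrogens by atom environment:
  2 × C: 3 H each → 6
  2 × C: 1 H each → 2
  2 × C: no H
  2 × O: 1 H each → 2
  2 × O: no H
  1 × C: 2 H
  Total hydrogens = 12.
Molecular formula: C7H12O4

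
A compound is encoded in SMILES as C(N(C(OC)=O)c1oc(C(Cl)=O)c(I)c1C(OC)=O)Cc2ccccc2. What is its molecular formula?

Heavy atoms from the SMILES: 17 C, 1 Cl, 1 I, 1 N, 6 O.
Implicit hydrogens by atom environment:
  5 × C (aromatic): 1 H each → 5
  5 × C (aromatic): no H
  5 × O: no H
  3 × C: no H
  2 × C: 3 H each → 6
  2 × C: 2 H each → 4
  1 × Cl: no H
  1 × I: no H
  1 × N: no H
  1 × O (aromatic): no H
  Total hydrogens = 15.
Molecular formula: C17H15ClINO6

C17H15ClINO6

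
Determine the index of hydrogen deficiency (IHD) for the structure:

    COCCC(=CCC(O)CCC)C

Molecular formula from the SMILES: C11H22O2.
DoU = (2C + 2 + N − H − X)/2 = (2·11 + 2 + 0 − 22 − 0)/2 = 2/2 = 1.
(Structurally: 0 ring(s) + 1 π bond(s) = 1.)

1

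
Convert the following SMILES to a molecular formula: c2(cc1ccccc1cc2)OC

Heavy atoms from the SMILES: 11 C, 1 O.
Implicit hydrogens by atom environment:
  7 × C (aromatic): 1 H each → 7
  3 × C (aromatic): no H
  1 × C: 3 H
  1 × O: no H
  Total hydrogens = 10.
Molecular formula: C11H10O

C11H10O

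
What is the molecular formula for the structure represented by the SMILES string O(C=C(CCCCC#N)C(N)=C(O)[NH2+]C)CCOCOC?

Heavy atoms from the SMILES: 14 C, 3 N, 4 O.
Implicit hydrogens by atom environment:
  7 × C: 2 H each → 14
  4 × C: no H
  3 × O: no H
  2 × C: 3 H each → 6
  1 × C: 1 H
  1 × N (charge +1): 2 H
  1 × N: 2 H
  1 × N: no H
  1 × O: 1 H
  Total hydrogens = 26.
Net charge +1.
Molecular formula: C14H26N3O4+

C14H26N3O4+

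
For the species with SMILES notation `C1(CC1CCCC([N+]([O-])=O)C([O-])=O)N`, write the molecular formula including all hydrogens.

C8H13N2O4-

Heavy atoms from the SMILES: 8 C, 2 N, 4 O.
Implicit hydrogens by atom environment:
  4 × C: 2 H each → 8
  3 × C: 1 H each → 3
  2 × O: no H
  2 × O (charge -1): no H
  1 × C: no H
  1 × N: 2 H
  1 × N (charge +1): no H
  Total hydrogens = 13.
Net charge -1.
Molecular formula: C8H13N2O4-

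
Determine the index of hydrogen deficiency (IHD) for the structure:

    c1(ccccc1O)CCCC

Molecular formula from the SMILES: C10H14O.
DoU = (2C + 2 + N − H − X)/2 = (2·10 + 2 + 0 − 14 − 0)/2 = 8/2 = 4.
(Structurally: 1 ring(s) + 3 π bond(s) = 4.)

4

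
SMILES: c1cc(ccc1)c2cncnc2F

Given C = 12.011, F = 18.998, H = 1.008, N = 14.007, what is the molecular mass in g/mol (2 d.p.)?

174.18

Molecular formula: C10H7FN2.
M = 10×12.011 + 1×18.998 + 7×1.008 + 2×14.007 = 174.18 g/mol.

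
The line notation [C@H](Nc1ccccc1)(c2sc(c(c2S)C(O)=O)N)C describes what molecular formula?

C13H14N2O2S2

Heavy atoms from the SMILES: 13 C, 2 N, 2 O, 2 S.
Implicit hydrogens by atom environment:
  5 × C (aromatic): 1 H each → 5
  5 × C (aromatic): no H
  1 × C: 3 H
  1 × C: 1 H
  1 × C: no H
  1 × N: 2 H
  1 × N: 1 H
  1 × O: 1 H
  1 × O: no H
  1 × S: 1 H
  1 × S (aromatic): no H
  Total hydrogens = 14.
Molecular formula: C13H14N2O2S2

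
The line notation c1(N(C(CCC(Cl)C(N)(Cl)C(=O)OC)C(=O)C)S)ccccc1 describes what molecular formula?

Heavy atoms from the SMILES: 15 C, 2 Cl, 2 N, 3 O, 1 S.
Implicit hydrogens by atom environment:
  5 × C (aromatic): 1 H each → 5
  3 × C: no H
  3 × O: no H
  2 × C: 3 H each → 6
  2 × C: 2 H each → 4
  2 × C: 1 H each → 2
  2 × Cl: no H
  1 × C (aromatic): no H
  1 × N: 2 H
  1 × N: no H
  1 × S: 1 H
  Total hydrogens = 20.
Molecular formula: C15H20Cl2N2O3S

C15H20Cl2N2O3S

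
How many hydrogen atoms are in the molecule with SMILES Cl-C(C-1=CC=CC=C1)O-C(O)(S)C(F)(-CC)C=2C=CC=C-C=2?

18

Hydrogens are implicit in SMILES; fill each atom to its normal valence:
  10 × C (aromatic): 1 H each → 10
  2 × C: no H
  2 × C (aromatic): no H
  1 × C: 3 H
  1 × C: 2 H
  1 × C: 1 H
  1 × Cl: no H
  1 × F: no H
  1 × O: 1 H
  1 × O: no H
  1 × S: 1 H
  Total hydrogens = 18.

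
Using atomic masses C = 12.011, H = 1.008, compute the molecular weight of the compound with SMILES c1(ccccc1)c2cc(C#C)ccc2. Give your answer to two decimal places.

178.23

Molecular formula: C14H10.
M = 14×12.011 + 10×1.008 = 178.23 g/mol.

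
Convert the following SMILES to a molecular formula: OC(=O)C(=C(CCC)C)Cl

C7H11ClO2

Heavy atoms from the SMILES: 7 C, 1 Cl, 2 O.
Implicit hydrogens by atom environment:
  3 × C: no H
  2 × C: 3 H each → 6
  2 × C: 2 H each → 4
  1 × Cl: no H
  1 × O: 1 H
  1 × O: no H
  Total hydrogens = 11.
Molecular formula: C7H11ClO2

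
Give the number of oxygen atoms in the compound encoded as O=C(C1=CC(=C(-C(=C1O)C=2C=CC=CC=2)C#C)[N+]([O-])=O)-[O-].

The symbol for oxygen appears 5 times in the SMILES.

5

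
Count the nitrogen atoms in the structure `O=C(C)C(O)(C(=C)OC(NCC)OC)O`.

The symbol for nitrogen appears 1 time in the SMILES.

1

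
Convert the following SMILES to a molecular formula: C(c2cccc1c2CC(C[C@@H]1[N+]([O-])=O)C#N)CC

Heavy atoms from the SMILES: 14 C, 2 N, 2 O.
Implicit hydrogens by atom environment:
  4 × C: 2 H each → 8
  3 × C (aromatic): 1 H each → 3
  3 × C (aromatic): no H
  2 × C: 1 H each → 2
  1 × C: 3 H
  1 × C: no H
  1 × N (charge +1): no H
  1 × N: no H
  1 × O: no H
  1 × O (charge -1): no H
  Total hydrogens = 16.
Molecular formula: C14H16N2O2

C14H16N2O2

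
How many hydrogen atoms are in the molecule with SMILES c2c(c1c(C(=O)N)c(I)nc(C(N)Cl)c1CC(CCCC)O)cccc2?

23

Hydrogens are implicit in SMILES; fill each atom to its normal valence:
  6 × C (aromatic): no H
  5 × C (aromatic): 1 H each → 5
  4 × C: 2 H each → 8
  2 × C: 1 H each → 2
  2 × N: 2 H each → 4
  1 × C: 3 H
  1 × C: no H
  1 × Cl: no H
  1 × I: no H
  1 × N (aromatic): no H
  1 × O: 1 H
  1 × O: no H
  Total hydrogens = 23.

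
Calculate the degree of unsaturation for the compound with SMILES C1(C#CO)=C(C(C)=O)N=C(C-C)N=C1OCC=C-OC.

8

Molecular formula from the SMILES: C14H16N2O4.
DoU = (2C + 2 + N − H − X)/2 = (2·14 + 2 + 2 − 16 − 0)/2 = 16/2 = 8.
(Structurally: 1 ring(s) + 7 π bond(s) = 8.)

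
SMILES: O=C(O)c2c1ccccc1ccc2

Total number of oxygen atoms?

2

The symbol for oxygen appears 2 times in the SMILES.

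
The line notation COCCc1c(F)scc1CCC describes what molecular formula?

C10H15FOS

Heavy atoms from the SMILES: 10 C, 1 F, 1 O, 1 S.
Implicit hydrogens by atom environment:
  4 × C: 2 H each → 8
  3 × C (aromatic): no H
  2 × C: 3 H each → 6
  1 × C (aromatic): 1 H
  1 × F: no H
  1 × O: no H
  1 × S (aromatic): no H
  Total hydrogens = 15.
Molecular formula: C10H15FOS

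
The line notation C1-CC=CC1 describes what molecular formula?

C5H8

Heavy atoms from the SMILES: 5 C.
Implicit hydrogens by atom environment:
  3 × C: 2 H each → 6
  2 × C: 1 H each → 2
  Total hydrogens = 8.
Molecular formula: C5H8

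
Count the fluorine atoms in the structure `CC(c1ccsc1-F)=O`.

1

The symbol for fluorine appears 1 time in the SMILES.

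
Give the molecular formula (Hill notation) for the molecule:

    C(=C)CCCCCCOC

Heavy atoms from the SMILES: 9 C, 1 O.
Implicit hydrogens by atom environment:
  7 × C: 2 H each → 14
  1 × C: 3 H
  1 × C: 1 H
  1 × O: no H
  Total hydrogens = 18.
Molecular formula: C9H18O

C9H18O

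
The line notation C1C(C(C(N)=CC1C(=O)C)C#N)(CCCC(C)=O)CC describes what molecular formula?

C16H24N2O2

Heavy atoms from the SMILES: 16 C, 2 N, 2 O.
Implicit hydrogens by atom environment:
  5 × C: 2 H each → 10
  5 × C: no H
  3 × C: 3 H each → 9
  3 × C: 1 H each → 3
  2 × O: no H
  1 × N: 2 H
  1 × N: no H
  Total hydrogens = 24.
Molecular formula: C16H24N2O2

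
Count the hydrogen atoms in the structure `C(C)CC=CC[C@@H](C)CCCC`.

24

Hydrogens are implicit in SMILES; fill each atom to its normal valence:
  6 × C: 2 H each → 12
  3 × C: 3 H each → 9
  3 × C: 1 H each → 3
  Total hydrogens = 24.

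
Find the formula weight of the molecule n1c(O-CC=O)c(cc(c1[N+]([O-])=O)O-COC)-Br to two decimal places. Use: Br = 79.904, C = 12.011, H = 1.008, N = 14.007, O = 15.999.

321.08

Molecular formula: C9H9BrN2O6.
M = 1×79.904 + 9×12.011 + 9×1.008 + 2×14.007 + 6×15.999 = 321.08 g/mol.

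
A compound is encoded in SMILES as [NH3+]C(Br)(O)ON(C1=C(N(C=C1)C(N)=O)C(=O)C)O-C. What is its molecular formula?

Heavy atoms from the SMILES: 1 Br, 9 C, 4 N, 5 O.
Implicit hydrogens by atom environment:
  4 × O: no H
  3 × C: no H
  2 × C: 3 H each → 6
  2 × C (aromatic): 1 H each → 2
  2 × C (aromatic): no H
  1 × Br: no H
  1 × N (charge +1): 3 H
  1 × N: 2 H
  1 × N (aromatic): no H
  1 × N: no H
  1 × O: 1 H
  Total hydrogens = 14.
Net charge +1.
Molecular formula: C9H14BrN4O5+

C9H14BrN4O5+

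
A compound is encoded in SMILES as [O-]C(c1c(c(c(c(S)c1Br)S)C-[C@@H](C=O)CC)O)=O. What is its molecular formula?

C12H12BrO4S2-

Heavy atoms from the SMILES: 1 Br, 12 C, 4 O, 2 S.
Implicit hydrogens by atom environment:
  6 × C (aromatic): no H
  2 × C: 2 H each → 4
  2 × C: 1 H each → 2
  2 × O: no H
  2 × S: 1 H each → 2
  1 × Br: no H
  1 × C: 3 H
  1 × C: no H
  1 × O: 1 H
  1 × O (charge -1): no H
  Total hydrogens = 12.
Net charge -1.
Molecular formula: C12H12BrO4S2-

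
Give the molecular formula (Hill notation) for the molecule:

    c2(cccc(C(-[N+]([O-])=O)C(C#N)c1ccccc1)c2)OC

Heavy atoms from the SMILES: 16 C, 2 N, 3 O.
Implicit hydrogens by atom environment:
  9 × C (aromatic): 1 H each → 9
  3 × C (aromatic): no H
  2 × C: 1 H each → 2
  2 × O: no H
  1 × C: 3 H
  1 × C: no H
  1 × N: no H
  1 × N (charge +1): no H
  1 × O (charge -1): no H
  Total hydrogens = 14.
Molecular formula: C16H14N2O3

C16H14N2O3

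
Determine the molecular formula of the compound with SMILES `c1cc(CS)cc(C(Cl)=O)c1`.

C8H7ClOS

Heavy atoms from the SMILES: 8 C, 1 Cl, 1 O, 1 S.
Implicit hydrogens by atom environment:
  4 × C (aromatic): 1 H each → 4
  2 × C (aromatic): no H
  1 × C: 2 H
  1 × C: no H
  1 × Cl: no H
  1 × O: no H
  1 × S: 1 H
  Total hydrogens = 7.
Molecular formula: C8H7ClOS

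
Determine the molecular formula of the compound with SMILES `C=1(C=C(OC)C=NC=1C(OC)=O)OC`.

C9H11NO4

Heavy atoms from the SMILES: 9 C, 1 N, 4 O.
Implicit hydrogens by atom environment:
  4 × O: no H
  3 × C: 3 H each → 9
  3 × C (aromatic): no H
  2 × C (aromatic): 1 H each → 2
  1 × C: no H
  1 × N (aromatic): no H
  Total hydrogens = 11.
Molecular formula: C9H11NO4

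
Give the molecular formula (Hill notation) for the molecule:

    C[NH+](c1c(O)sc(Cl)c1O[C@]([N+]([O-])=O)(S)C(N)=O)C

Heavy atoms from the SMILES: 8 C, 1 Cl, 3 N, 5 O, 2 S.
Implicit hydrogens by atom environment:
  4 × C (aromatic): no H
  3 × O: no H
  2 × C: 3 H each → 6
  2 × C: no H
  1 × Cl: no H
  1 × N: 2 H
  1 × N (charge +1): 1 H
  1 × N (charge +1): no H
  1 × O: 1 H
  1 × O (charge -1): no H
  1 × S: 1 H
  1 × S (aromatic): no H
  Total hydrogens = 11.
Net charge +1.
Molecular formula: C8H11ClN3O5S2+

C8H11ClN3O5S2+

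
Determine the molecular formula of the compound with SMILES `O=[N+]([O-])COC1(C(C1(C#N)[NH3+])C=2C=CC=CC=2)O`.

C11H12N3O4+

Heavy atoms from the SMILES: 11 C, 3 N, 4 O.
Implicit hydrogens by atom environment:
  5 × C (aromatic): 1 H each → 5
  3 × C: no H
  2 × O: no H
  1 × C: 2 H
  1 × C: 1 H
  1 × C (aromatic): no H
  1 × N (charge +1): 3 H
  1 × N: no H
  1 × N (charge +1): no H
  1 × O: 1 H
  1 × O (charge -1): no H
  Total hydrogens = 12.
Net charge +1.
Molecular formula: C11H12N3O4+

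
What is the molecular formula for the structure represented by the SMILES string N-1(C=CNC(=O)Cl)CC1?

C5H7ClN2O

Heavy atoms from the SMILES: 5 C, 1 Cl, 2 N, 1 O.
Implicit hydrogens by atom environment:
  2 × C: 2 H each → 4
  2 × C: 1 H each → 2
  1 × C: no H
  1 × Cl: no H
  1 × N: 1 H
  1 × N: no H
  1 × O: no H
  Total hydrogens = 7.
Molecular formula: C5H7ClN2O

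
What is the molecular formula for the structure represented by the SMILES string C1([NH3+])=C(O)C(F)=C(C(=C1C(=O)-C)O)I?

C8H8FINO3+

Heavy atoms from the SMILES: 8 C, 1 F, 1 I, 1 N, 3 O.
Implicit hydrogens by atom environment:
  6 × C (aromatic): no H
  2 × O: 1 H each → 2
  1 × C: 3 H
  1 × C: no H
  1 × F: no H
  1 × I: no H
  1 × N (charge +1): 3 H
  1 × O: no H
  Total hydrogens = 8.
Net charge +1.
Molecular formula: C8H8FINO3+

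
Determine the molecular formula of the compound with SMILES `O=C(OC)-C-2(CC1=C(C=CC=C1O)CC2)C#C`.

C14H14O3

Heavy atoms from the SMILES: 14 C, 3 O.
Implicit hydrogens by atom environment:
  3 × C: 2 H each → 6
  3 × C (aromatic): 1 H each → 3
  3 × C (aromatic): no H
  3 × C: no H
  2 × O: no H
  1 × C: 3 H
  1 × C: 1 H
  1 × O: 1 H
  Total hydrogens = 14.
Molecular formula: C14H14O3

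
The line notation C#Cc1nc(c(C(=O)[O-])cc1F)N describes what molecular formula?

Heavy atoms from the SMILES: 8 C, 1 F, 2 N, 2 O.
Implicit hydrogens by atom environment:
  4 × C (aromatic): no H
  2 × C: no H
  1 × C (aromatic): 1 H
  1 × C: 1 H
  1 × F: no H
  1 × N: 2 H
  1 × N (aromatic): no H
  1 × O: no H
  1 × O (charge -1): no H
  Total hydrogens = 4.
Net charge -1.
Molecular formula: C8H4FN2O2-

C8H4FN2O2-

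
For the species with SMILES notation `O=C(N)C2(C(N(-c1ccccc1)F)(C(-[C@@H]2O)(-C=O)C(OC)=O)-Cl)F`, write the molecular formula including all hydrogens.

C14H13ClF2N2O5

Heavy atoms from the SMILES: 14 C, 1 Cl, 2 F, 2 N, 5 O.
Implicit hydrogens by atom environment:
  5 × C (aromatic): 1 H each → 5
  5 × C: no H
  4 × O: no H
  2 × C: 1 H each → 2
  2 × F: no H
  1 × C: 3 H
  1 × C (aromatic): no H
  1 × Cl: no H
  1 × N: 2 H
  1 × N: no H
  1 × O: 1 H
  Total hydrogens = 13.
Molecular formula: C14H13ClF2N2O5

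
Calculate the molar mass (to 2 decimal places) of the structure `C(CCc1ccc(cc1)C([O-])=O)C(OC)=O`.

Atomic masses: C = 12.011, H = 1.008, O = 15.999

Molecular formula: C12H13O4-.
M = 12×12.011 + 13×1.008 + 4×15.999 = 221.23 g/mol.

221.23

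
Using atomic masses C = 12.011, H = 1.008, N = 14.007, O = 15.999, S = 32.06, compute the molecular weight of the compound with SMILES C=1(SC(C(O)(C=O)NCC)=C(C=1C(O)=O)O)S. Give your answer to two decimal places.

Molecular formula: C9H11NO5S2.
M = 9×12.011 + 11×1.008 + 1×14.007 + 5×15.999 + 2×32.06 = 277.31 g/mol.

277.31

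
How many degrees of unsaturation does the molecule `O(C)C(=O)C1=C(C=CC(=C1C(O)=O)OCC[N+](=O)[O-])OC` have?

7

Molecular formula from the SMILES: C12H13NO8.
DoU = (2C + 2 + N − H − X)/2 = (2·12 + 2 + 1 − 13 − 0)/2 = 14/2 = 7.
(Structurally: 1 ring(s) + 6 π bond(s) = 7.)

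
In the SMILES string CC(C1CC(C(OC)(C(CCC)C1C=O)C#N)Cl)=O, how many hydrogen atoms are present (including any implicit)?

20

Hydrogens are implicit in SMILES; fill each atom to its normal valence:
  5 × C: 1 H each → 5
  3 × C: 3 H each → 9
  3 × C: 2 H each → 6
  3 × C: no H
  3 × O: no H
  1 × Cl: no H
  1 × N: no H
  Total hydrogens = 20.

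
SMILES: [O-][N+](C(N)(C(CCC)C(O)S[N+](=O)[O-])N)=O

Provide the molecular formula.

Heavy atoms from the SMILES: 6 C, 4 N, 5 O, 1 S.
Implicit hydrogens by atom environment:
  2 × C: 2 H each → 4
  2 × C: 1 H each → 2
  2 × N: 2 H each → 4
  2 × N (charge +1): no H
  2 × O: no H
  2 × O (charge -1): no H
  1 × C: 3 H
  1 × C: no H
  1 × O: 1 H
  1 × S: no H
  Total hydrogens = 14.
Molecular formula: C6H14N4O5S

C6H14N4O5S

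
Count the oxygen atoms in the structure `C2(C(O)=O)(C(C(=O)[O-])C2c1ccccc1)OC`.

The symbol for oxygen appears 5 times in the SMILES.

5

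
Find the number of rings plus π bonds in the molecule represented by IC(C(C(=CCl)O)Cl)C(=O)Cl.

2

Molecular formula from the SMILES: C5H4Cl3IO2.
DoU = (2C + 2 + N − H − X)/2 = (2·5 + 2 + 0 − 4 − 4)/2 = 4/2 = 2.
(Structurally: 0 ring(s) + 2 π bond(s) = 2.)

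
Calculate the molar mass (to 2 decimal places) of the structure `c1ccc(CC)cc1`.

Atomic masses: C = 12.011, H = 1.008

Molecular formula: C8H10.
M = 8×12.011 + 10×1.008 = 106.17 g/mol.

106.17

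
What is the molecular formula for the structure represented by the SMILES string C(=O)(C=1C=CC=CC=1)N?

Heavy atoms from the SMILES: 7 C, 1 N, 1 O.
Implicit hydrogens by atom environment:
  5 × C (aromatic): 1 H each → 5
  1 × C (aromatic): no H
  1 × C: no H
  1 × N: 2 H
  1 × O: no H
  Total hydrogens = 7.
Molecular formula: C7H7NO

C7H7NO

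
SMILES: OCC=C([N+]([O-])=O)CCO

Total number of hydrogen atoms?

9

Hydrogens are implicit in SMILES; fill each atom to its normal valence:
  3 × C: 2 H each → 6
  2 × O: 1 H each → 2
  1 × C: 1 H
  1 × C: no H
  1 × N (charge +1): no H
  1 × O: no H
  1 × O (charge -1): no H
  Total hydrogens = 9.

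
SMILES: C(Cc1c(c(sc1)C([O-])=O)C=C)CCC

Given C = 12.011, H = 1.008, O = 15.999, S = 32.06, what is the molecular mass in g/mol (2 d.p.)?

Molecular formula: C12H15O2S-.
M = 12×12.011 + 15×1.008 + 2×15.999 + 1×32.06 = 223.31 g/mol.

223.31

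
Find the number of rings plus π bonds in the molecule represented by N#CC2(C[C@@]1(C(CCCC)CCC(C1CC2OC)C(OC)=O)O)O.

Molecular formula from the SMILES: C18H29NO5.
DoU = (2C + 2 + N − H − X)/2 = (2·18 + 2 + 1 − 29 − 0)/2 = 10/2 = 5.
(Structurally: 2 ring(s) + 3 π bond(s) = 5.)

5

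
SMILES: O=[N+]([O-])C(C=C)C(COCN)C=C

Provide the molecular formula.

Heavy atoms from the SMILES: 8 C, 2 N, 3 O.
Implicit hydrogens by atom environment:
  4 × C: 2 H each → 8
  4 × C: 1 H each → 4
  2 × O: no H
  1 × N: 2 H
  1 × N (charge +1): no H
  1 × O (charge -1): no H
  Total hydrogens = 14.
Molecular formula: C8H14N2O3

C8H14N2O3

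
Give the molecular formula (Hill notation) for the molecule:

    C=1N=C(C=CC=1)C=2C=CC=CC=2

C11H9N

Heavy atoms from the SMILES: 11 C, 1 N.
Implicit hydrogens by atom environment:
  9 × C (aromatic): 1 H each → 9
  2 × C (aromatic): no H
  1 × N (aromatic): no H
  Total hydrogens = 9.
Molecular formula: C11H9N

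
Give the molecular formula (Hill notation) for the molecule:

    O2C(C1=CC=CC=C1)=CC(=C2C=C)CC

C14H14O

Heavy atoms from the SMILES: 14 C, 1 O.
Implicit hydrogens by atom environment:
  6 × C (aromatic): 1 H each → 6
  4 × C (aromatic): no H
  2 × C: 2 H each → 4
  1 × C: 3 H
  1 × C: 1 H
  1 × O (aromatic): no H
  Total hydrogens = 14.
Molecular formula: C14H14O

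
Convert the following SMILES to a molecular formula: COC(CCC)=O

C5H10O2

Heavy atoms from the SMILES: 5 C, 2 O.
Implicit hydrogens by atom environment:
  2 × C: 3 H each → 6
  2 × C: 2 H each → 4
  2 × O: no H
  1 × C: no H
  Total hydrogens = 10.
Molecular formula: C5H10O2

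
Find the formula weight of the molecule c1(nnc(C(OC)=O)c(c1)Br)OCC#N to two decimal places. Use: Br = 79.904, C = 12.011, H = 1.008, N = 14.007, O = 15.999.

Molecular formula: C8H6BrN3O3.
M = 1×79.904 + 8×12.011 + 6×1.008 + 3×14.007 + 3×15.999 = 272.06 g/mol.

272.06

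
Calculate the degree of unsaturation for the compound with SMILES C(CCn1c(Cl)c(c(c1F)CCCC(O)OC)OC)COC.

3

Molecular formula from the SMILES: C15H25ClFNO4.
DoU = (2C + 2 + N − H − X)/2 = (2·15 + 2 + 1 − 25 − 2)/2 = 6/2 = 3.
(Structurally: 1 ring(s) + 2 π bond(s) = 3.)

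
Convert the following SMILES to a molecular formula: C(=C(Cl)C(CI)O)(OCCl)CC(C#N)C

C9H12Cl2INO2

Heavy atoms from the SMILES: 9 C, 2 Cl, 1 I, 1 N, 2 O.
Implicit hydrogens by atom environment:
  3 × C: 2 H each → 6
  3 × C: no H
  2 × C: 1 H each → 2
  2 × Cl: no H
  1 × C: 3 H
  1 × I: no H
  1 × N: no H
  1 × O: 1 H
  1 × O: no H
  Total hydrogens = 12.
Molecular formula: C9H12Cl2INO2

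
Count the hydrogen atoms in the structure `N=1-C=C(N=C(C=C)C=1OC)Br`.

7

Hydrogens are implicit in SMILES; fill each atom to its normal valence:
  3 × C (aromatic): no H
  2 × N (aromatic): no H
  1 × Br: no H
  1 × C: 3 H
  1 × C: 2 H
  1 × C (aromatic): 1 H
  1 × C: 1 H
  1 × O: no H
  Total hydrogens = 7.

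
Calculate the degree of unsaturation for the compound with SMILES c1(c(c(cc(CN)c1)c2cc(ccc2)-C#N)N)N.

Molecular formula from the SMILES: C14H14N4.
DoU = (2C + 2 + N − H − X)/2 = (2·14 + 2 + 4 − 14 − 0)/2 = 20/2 = 10.
(Structurally: 2 ring(s) + 8 π bond(s) = 10.)

10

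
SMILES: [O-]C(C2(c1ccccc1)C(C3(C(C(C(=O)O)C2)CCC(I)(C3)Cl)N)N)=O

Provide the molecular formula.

Heavy atoms from the SMILES: 18 C, 1 Cl, 1 I, 2 N, 4 O.
Implicit hydrogens by atom environment:
  5 × C (aromatic): 1 H each → 5
  5 × C: no H
  4 × C: 2 H each → 8
  3 × C: 1 H each → 3
  2 × N: 2 H each → 4
  2 × O: no H
  1 × C (aromatic): no H
  1 × Cl: no H
  1 × I: no H
  1 × O: 1 H
  1 × O (charge -1): no H
  Total hydrogens = 21.
Net charge -1.
Molecular formula: C18H21ClIN2O4-

C18H21ClIN2O4-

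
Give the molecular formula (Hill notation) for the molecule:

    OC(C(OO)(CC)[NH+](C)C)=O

C6H14NO4+

Heavy atoms from the SMILES: 6 C, 1 N, 4 O.
Implicit hydrogens by atom environment:
  3 × C: 3 H each → 9
  2 × C: no H
  2 × O: 1 H each → 2
  2 × O: no H
  1 × C: 2 H
  1 × N (charge +1): 1 H
  Total hydrogens = 14.
Net charge +1.
Molecular formula: C6H14NO4+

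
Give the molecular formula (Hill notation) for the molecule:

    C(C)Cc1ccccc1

C9H12

Heavy atoms from the SMILES: 9 C.
Implicit hydrogens by atom environment:
  5 × C (aromatic): 1 H each → 5
  2 × C: 2 H each → 4
  1 × C: 3 H
  1 × C (aromatic): no H
  Total hydrogens = 12.
Molecular formula: C9H12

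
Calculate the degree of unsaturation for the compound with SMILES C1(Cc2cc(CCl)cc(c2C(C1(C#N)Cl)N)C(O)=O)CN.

8

Molecular formula from the SMILES: C14H15Cl2N3O2.
DoU = (2C + 2 + N − H − X)/2 = (2·14 + 2 + 3 − 15 − 2)/2 = 16/2 = 8.
(Structurally: 2 ring(s) + 6 π bond(s) = 8.)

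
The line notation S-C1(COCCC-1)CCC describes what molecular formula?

Heavy atoms from the SMILES: 8 C, 1 O, 1 S.
Implicit hydrogens by atom environment:
  6 × C: 2 H each → 12
  1 × C: 3 H
  1 × C: no H
  1 × O: no H
  1 × S: 1 H
  Total hydrogens = 16.
Molecular formula: C8H16OS

C8H16OS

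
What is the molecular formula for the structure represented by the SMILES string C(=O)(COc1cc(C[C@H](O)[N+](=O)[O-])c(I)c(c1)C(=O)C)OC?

Heavy atoms from the SMILES: 13 C, 1 I, 1 N, 7 O.
Implicit hydrogens by atom environment:
  5 × O: no H
  4 × C (aromatic): no H
  2 × C: 3 H each → 6
  2 × C: 2 H each → 4
  2 × C (aromatic): 1 H each → 2
  2 × C: no H
  1 × C: 1 H
  1 × I: no H
  1 × N (charge +1): no H
  1 × O: 1 H
  1 × O (charge -1): no H
  Total hydrogens = 14.
Molecular formula: C13H14INO7

C13H14INO7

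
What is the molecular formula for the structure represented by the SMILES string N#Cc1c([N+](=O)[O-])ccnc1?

C6H3N3O2

Heavy atoms from the SMILES: 6 C, 3 N, 2 O.
Implicit hydrogens by atom environment:
  3 × C (aromatic): 1 H each → 3
  2 × C (aromatic): no H
  1 × C: no H
  1 × N (aromatic): no H
  1 × N (charge +1): no H
  1 × N: no H
  1 × O: no H
  1 × O (charge -1): no H
  Total hydrogens = 3.
Molecular formula: C6H3N3O2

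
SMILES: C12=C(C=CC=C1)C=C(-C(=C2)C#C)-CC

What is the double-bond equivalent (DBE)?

9

Molecular formula from the SMILES: C14H12.
DoU = (2C + 2 + N − H − X)/2 = (2·14 + 2 + 0 − 12 − 0)/2 = 18/2 = 9.
(Structurally: 2 ring(s) + 7 π bond(s) = 9.)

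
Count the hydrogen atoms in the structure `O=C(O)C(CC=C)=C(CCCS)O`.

14

Hydrogens are implicit in SMILES; fill each atom to its normal valence:
  5 × C: 2 H each → 10
  3 × C: no H
  2 × O: 1 H each → 2
  1 × C: 1 H
  1 × O: no H
  1 × S: 1 H
  Total hydrogens = 14.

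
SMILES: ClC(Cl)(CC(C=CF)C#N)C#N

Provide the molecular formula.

Heavy atoms from the SMILES: 7 C, 2 Cl, 1 F, 2 N.
Implicit hydrogens by atom environment:
  3 × C: 1 H each → 3
  3 × C: no H
  2 × Cl: no H
  2 × N: no H
  1 × C: 2 H
  1 × F: no H
  Total hydrogens = 5.
Molecular formula: C7H5Cl2FN2

C7H5Cl2FN2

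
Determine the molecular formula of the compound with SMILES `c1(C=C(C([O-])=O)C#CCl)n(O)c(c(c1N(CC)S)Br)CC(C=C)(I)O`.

Heavy atoms from the SMILES: 1 Br, 15 C, 1 Cl, 1 I, 2 N, 4 O, 1 S.
Implicit hydrogens by atom environment:
  5 × C: no H
  4 × C (aromatic): no H
  3 × C: 2 H each → 6
  2 × C: 1 H each → 2
  2 × O: 1 H each → 2
  1 × Br: no H
  1 × C: 3 H
  1 × Cl: no H
  1 × I: no H
  1 × N (aromatic): no H
  1 × N: no H
  1 × O: no H
  1 × O (charge -1): no H
  1 × S: 1 H
  Total hydrogens = 14.
Net charge -1.
Molecular formula: C15H14BrClIN2O4S-

C15H14BrClIN2O4S-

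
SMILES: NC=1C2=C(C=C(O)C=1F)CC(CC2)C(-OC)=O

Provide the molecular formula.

C12H14FNO3

Heavy atoms from the SMILES: 12 C, 1 F, 1 N, 3 O.
Implicit hydrogens by atom environment:
  5 × C (aromatic): no H
  3 × C: 2 H each → 6
  2 × O: no H
  1 × C: 3 H
  1 × C (aromatic): 1 H
  1 × C: 1 H
  1 × C: no H
  1 × F: no H
  1 × N: 2 H
  1 × O: 1 H
  Total hydrogens = 14.
Molecular formula: C12H14FNO3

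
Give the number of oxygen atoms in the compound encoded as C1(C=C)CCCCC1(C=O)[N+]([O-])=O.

3

The symbol for oxygen appears 3 times in the SMILES.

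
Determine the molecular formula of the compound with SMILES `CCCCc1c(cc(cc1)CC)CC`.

Heavy atoms from the SMILES: 14 C.
Implicit hydrogens by atom environment:
  5 × C: 2 H each → 10
  3 × C: 3 H each → 9
  3 × C (aromatic): 1 H each → 3
  3 × C (aromatic): no H
  Total hydrogens = 22.
Molecular formula: C14H22

C14H22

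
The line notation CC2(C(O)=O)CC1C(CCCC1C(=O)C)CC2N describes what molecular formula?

C14H23NO3

Heavy atoms from the SMILES: 14 C, 1 N, 3 O.
Implicit hydrogens by atom environment:
  5 × C: 2 H each → 10
  4 × C: 1 H each → 4
  3 × C: no H
  2 × C: 3 H each → 6
  2 × O: no H
  1 × N: 2 H
  1 × O: 1 H
  Total hydrogens = 23.
Molecular formula: C14H23NO3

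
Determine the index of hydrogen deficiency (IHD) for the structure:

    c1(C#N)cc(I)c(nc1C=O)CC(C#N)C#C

Molecular formula from the SMILES: C12H6IN3O.
DoU = (2C + 2 + N − H − X)/2 = (2·12 + 2 + 3 − 6 − 1)/2 = 22/2 = 11.
(Structurally: 1 ring(s) + 10 π bond(s) = 11.)

11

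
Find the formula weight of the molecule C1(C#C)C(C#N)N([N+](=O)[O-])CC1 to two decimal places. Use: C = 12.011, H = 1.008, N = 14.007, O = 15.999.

165.15

Molecular formula: C7H7N3O2.
M = 7×12.011 + 7×1.008 + 3×14.007 + 2×15.999 = 165.15 g/mol.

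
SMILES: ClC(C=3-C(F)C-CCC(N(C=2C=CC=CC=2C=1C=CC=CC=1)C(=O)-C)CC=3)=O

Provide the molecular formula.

Heavy atoms from the SMILES: 23 C, 1 Cl, 1 F, 1 N, 2 O.
Implicit hydrogens by atom environment:
  9 × C (aromatic): 1 H each → 9
  4 × C: 2 H each → 8
  3 × C: 1 H each → 3
  3 × C: no H
  3 × C (aromatic): no H
  2 × O: no H
  1 × C: 3 H
  1 × Cl: no H
  1 × F: no H
  1 × N: no H
  Total hydrogens = 23.
Molecular formula: C23H23ClFNO2

C23H23ClFNO2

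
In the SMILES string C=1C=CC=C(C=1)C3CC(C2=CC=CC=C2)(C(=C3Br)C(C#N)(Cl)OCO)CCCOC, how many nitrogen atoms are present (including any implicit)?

The symbol for nitrogen appears 1 time in the SMILES.

1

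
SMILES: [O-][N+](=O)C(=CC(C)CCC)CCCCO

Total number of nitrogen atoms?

1

The symbol for nitrogen appears 1 time in the SMILES.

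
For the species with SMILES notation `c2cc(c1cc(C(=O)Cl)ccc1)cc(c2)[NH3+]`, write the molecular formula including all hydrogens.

C13H11ClNO+

Heavy atoms from the SMILES: 13 C, 1 Cl, 1 N, 1 O.
Implicit hydrogens by atom environment:
  8 × C (aromatic): 1 H each → 8
  4 × C (aromatic): no H
  1 × C: no H
  1 × Cl: no H
  1 × N (charge +1): 3 H
  1 × O: no H
  Total hydrogens = 11.
Net charge +1.
Molecular formula: C13H11ClNO+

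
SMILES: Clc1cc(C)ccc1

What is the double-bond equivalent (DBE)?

Molecular formula from the SMILES: C7H7Cl.
DoU = (2C + 2 + N − H − X)/2 = (2·7 + 2 + 0 − 7 − 1)/2 = 8/2 = 4.
(Structurally: 1 ring(s) + 3 π bond(s) = 4.)

4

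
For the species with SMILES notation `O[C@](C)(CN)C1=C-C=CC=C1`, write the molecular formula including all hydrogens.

Heavy atoms from the SMILES: 9 C, 1 N, 1 O.
Implicit hydrogens by atom environment:
  5 × C (aromatic): 1 H each → 5
  1 × C: 3 H
  1 × C: 2 H
  1 × C: no H
  1 × C (aromatic): no H
  1 × N: 2 H
  1 × O: 1 H
  Total hydrogens = 13.
Molecular formula: C9H13NO

C9H13NO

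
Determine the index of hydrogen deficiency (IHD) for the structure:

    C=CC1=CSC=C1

Molecular formula from the SMILES: C6H6S.
DoU = (2C + 2 + N − H − X)/2 = (2·6 + 2 + 0 − 6 − 0)/2 = 8/2 = 4.
(Structurally: 1 ring(s) + 3 π bond(s) = 4.)

4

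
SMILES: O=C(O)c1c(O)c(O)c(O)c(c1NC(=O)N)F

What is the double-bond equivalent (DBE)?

Molecular formula from the SMILES: C8H7FN2O6.
DoU = (2C + 2 + N − H − X)/2 = (2·8 + 2 + 2 − 7 − 1)/2 = 12/2 = 6.
(Structurally: 1 ring(s) + 5 π bond(s) = 6.)

6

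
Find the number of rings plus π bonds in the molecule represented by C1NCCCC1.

Molecular formula from the SMILES: C5H11N.
DoU = (2C + 2 + N − H − X)/2 = (2·5 + 2 + 1 − 11 − 0)/2 = 2/2 = 1.
(Structurally: 1 ring(s) + 0 π bond(s) = 1.)

1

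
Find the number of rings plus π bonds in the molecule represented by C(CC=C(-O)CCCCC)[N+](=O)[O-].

Molecular formula from the SMILES: C9H17NO3.
DoU = (2C + 2 + N − H − X)/2 = (2·9 + 2 + 1 − 17 − 0)/2 = 4/2 = 2.
(Structurally: 0 ring(s) + 2 π bond(s) = 2.)

2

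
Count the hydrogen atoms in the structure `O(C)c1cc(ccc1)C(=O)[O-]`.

7

Hydrogens are implicit in SMILES; fill each atom to its normal valence:
  4 × C (aromatic): 1 H each → 4
  2 × C (aromatic): no H
  2 × O: no H
  1 × C: 3 H
  1 × C: no H
  1 × O (charge -1): no H
  Total hydrogens = 7.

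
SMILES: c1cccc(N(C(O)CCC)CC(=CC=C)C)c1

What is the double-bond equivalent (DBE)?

Molecular formula from the SMILES: C16H23NO.
DoU = (2C + 2 + N − H − X)/2 = (2·16 + 2 + 1 − 23 − 0)/2 = 12/2 = 6.
(Structurally: 1 ring(s) + 5 π bond(s) = 6.)

6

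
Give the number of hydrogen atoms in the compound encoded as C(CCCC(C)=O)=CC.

14

Hydrogens are implicit in SMILES; fill each atom to its normal valence:
  3 × C: 2 H each → 6
  2 × C: 3 H each → 6
  2 × C: 1 H each → 2
  1 × C: no H
  1 × O: no H
  Total hydrogens = 14.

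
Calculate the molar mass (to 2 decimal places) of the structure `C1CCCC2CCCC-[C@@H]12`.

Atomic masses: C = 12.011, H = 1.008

138.25

Molecular formula: C10H18.
M = 10×12.011 + 18×1.008 = 138.25 g/mol.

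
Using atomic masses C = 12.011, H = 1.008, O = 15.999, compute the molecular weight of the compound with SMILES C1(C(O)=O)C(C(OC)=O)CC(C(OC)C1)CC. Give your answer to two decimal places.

244.29

Molecular formula: C12H20O5.
M = 12×12.011 + 20×1.008 + 5×15.999 = 244.29 g/mol.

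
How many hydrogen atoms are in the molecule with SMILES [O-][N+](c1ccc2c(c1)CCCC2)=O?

Hydrogens are implicit in SMILES; fill each atom to its normal valence:
  4 × C: 2 H each → 8
  3 × C (aromatic): 1 H each → 3
  3 × C (aromatic): no H
  1 × N (charge +1): no H
  1 × O: no H
  1 × O (charge -1): no H
  Total hydrogens = 11.

11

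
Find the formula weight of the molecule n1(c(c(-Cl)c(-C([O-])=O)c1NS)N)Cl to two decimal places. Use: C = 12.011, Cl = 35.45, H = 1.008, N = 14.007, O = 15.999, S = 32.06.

241.07

Molecular formula: C5H4Cl2N3O2S-.
M = 5×12.011 + 2×35.45 + 4×1.008 + 3×14.007 + 2×15.999 + 1×32.06 = 241.07 g/mol.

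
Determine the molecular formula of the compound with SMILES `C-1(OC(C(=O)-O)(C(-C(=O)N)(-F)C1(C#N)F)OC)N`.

Heavy atoms from the SMILES: 8 C, 2 F, 3 N, 5 O.
Implicit hydrogens by atom environment:
  6 × C: no H
  4 × O: no H
  2 × F: no H
  2 × N: 2 H each → 4
  1 × C: 3 H
  1 × C: 1 H
  1 × N: no H
  1 × O: 1 H
  Total hydrogens = 9.
Molecular formula: C8H9F2N3O5

C8H9F2N3O5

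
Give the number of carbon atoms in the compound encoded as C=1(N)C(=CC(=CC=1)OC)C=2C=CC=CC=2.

13

The symbol for carbon appears 13 times in the SMILES.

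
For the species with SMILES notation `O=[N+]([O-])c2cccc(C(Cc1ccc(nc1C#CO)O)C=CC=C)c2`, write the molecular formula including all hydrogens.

Heavy atoms from the SMILES: 19 C, 2 N, 4 O.
Implicit hydrogens by atom environment:
  6 × C (aromatic): 1 H each → 6
  5 × C (aromatic): no H
  4 × C: 1 H each → 4
  2 × C: 2 H each → 4
  2 × C: no H
  2 × O: 1 H each → 2
  1 × N (aromatic): no H
  1 × N (charge +1): no H
  1 × O: no H
  1 × O (charge -1): no H
  Total hydrogens = 16.
Molecular formula: C19H16N2O4

C19H16N2O4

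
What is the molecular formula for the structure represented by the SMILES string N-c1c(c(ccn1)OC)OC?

C7H10N2O2

Heavy atoms from the SMILES: 7 C, 2 N, 2 O.
Implicit hydrogens by atom environment:
  3 × C (aromatic): no H
  2 × C: 3 H each → 6
  2 × C (aromatic): 1 H each → 2
  2 × O: no H
  1 × N: 2 H
  1 × N (aromatic): no H
  Total hydrogens = 10.
Molecular formula: C7H10N2O2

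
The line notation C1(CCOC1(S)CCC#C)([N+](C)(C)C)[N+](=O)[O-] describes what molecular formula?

C11H19N2O3S+

Heavy atoms from the SMILES: 11 C, 2 N, 3 O, 1 S.
Implicit hydrogens by atom environment:
  4 × C: 2 H each → 8
  3 × C: 3 H each → 9
  3 × C: no H
  2 × N (charge +1): no H
  2 × O: no H
  1 × C: 1 H
  1 × O (charge -1): no H
  1 × S: 1 H
  Total hydrogens = 19.
Net charge +1.
Molecular formula: C11H19N2O3S+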